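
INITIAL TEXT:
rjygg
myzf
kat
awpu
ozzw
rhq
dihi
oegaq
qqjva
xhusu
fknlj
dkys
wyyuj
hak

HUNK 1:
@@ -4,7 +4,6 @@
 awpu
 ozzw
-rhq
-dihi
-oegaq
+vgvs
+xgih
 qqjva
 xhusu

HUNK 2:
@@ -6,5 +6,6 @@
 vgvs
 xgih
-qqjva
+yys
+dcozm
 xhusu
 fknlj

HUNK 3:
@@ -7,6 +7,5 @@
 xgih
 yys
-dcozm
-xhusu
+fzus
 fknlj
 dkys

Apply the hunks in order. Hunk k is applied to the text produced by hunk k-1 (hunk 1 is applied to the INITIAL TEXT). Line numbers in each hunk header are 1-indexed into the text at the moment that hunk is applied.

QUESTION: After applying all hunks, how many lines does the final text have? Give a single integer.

Hunk 1: at line 4 remove [rhq,dihi,oegaq] add [vgvs,xgih] -> 13 lines: rjygg myzf kat awpu ozzw vgvs xgih qqjva xhusu fknlj dkys wyyuj hak
Hunk 2: at line 6 remove [qqjva] add [yys,dcozm] -> 14 lines: rjygg myzf kat awpu ozzw vgvs xgih yys dcozm xhusu fknlj dkys wyyuj hak
Hunk 3: at line 7 remove [dcozm,xhusu] add [fzus] -> 13 lines: rjygg myzf kat awpu ozzw vgvs xgih yys fzus fknlj dkys wyyuj hak
Final line count: 13

Answer: 13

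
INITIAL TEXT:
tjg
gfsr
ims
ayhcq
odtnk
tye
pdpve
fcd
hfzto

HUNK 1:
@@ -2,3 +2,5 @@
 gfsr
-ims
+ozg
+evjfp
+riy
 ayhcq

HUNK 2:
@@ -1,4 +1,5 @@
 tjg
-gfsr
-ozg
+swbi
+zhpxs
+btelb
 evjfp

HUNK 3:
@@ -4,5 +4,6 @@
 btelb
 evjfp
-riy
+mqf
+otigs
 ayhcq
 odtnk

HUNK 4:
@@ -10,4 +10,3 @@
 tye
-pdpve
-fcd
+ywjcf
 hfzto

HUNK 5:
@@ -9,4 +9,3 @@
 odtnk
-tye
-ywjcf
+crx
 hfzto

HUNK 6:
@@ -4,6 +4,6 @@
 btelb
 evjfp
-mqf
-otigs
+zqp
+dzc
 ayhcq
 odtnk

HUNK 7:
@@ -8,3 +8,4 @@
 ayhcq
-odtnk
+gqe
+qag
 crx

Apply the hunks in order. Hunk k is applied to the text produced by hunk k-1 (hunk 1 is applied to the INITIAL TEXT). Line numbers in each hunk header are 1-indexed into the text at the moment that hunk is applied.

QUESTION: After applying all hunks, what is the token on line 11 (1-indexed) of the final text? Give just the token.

Hunk 1: at line 2 remove [ims] add [ozg,evjfp,riy] -> 11 lines: tjg gfsr ozg evjfp riy ayhcq odtnk tye pdpve fcd hfzto
Hunk 2: at line 1 remove [gfsr,ozg] add [swbi,zhpxs,btelb] -> 12 lines: tjg swbi zhpxs btelb evjfp riy ayhcq odtnk tye pdpve fcd hfzto
Hunk 3: at line 4 remove [riy] add [mqf,otigs] -> 13 lines: tjg swbi zhpxs btelb evjfp mqf otigs ayhcq odtnk tye pdpve fcd hfzto
Hunk 4: at line 10 remove [pdpve,fcd] add [ywjcf] -> 12 lines: tjg swbi zhpxs btelb evjfp mqf otigs ayhcq odtnk tye ywjcf hfzto
Hunk 5: at line 9 remove [tye,ywjcf] add [crx] -> 11 lines: tjg swbi zhpxs btelb evjfp mqf otigs ayhcq odtnk crx hfzto
Hunk 6: at line 4 remove [mqf,otigs] add [zqp,dzc] -> 11 lines: tjg swbi zhpxs btelb evjfp zqp dzc ayhcq odtnk crx hfzto
Hunk 7: at line 8 remove [odtnk] add [gqe,qag] -> 12 lines: tjg swbi zhpxs btelb evjfp zqp dzc ayhcq gqe qag crx hfzto
Final line 11: crx

Answer: crx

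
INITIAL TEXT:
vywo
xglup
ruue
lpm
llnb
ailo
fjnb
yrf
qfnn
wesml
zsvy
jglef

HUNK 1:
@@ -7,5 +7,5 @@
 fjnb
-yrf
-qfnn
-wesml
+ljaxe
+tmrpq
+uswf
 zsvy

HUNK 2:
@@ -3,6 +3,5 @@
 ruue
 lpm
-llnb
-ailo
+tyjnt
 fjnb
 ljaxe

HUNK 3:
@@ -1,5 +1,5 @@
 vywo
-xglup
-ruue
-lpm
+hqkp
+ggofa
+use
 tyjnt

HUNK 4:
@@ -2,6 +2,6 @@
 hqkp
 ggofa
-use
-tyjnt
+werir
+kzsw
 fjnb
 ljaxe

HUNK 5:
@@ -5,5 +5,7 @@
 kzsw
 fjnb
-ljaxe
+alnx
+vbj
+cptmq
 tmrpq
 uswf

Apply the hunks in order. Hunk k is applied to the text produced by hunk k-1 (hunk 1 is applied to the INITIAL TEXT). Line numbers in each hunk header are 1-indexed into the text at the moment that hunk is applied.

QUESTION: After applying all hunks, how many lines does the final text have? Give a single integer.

Hunk 1: at line 7 remove [yrf,qfnn,wesml] add [ljaxe,tmrpq,uswf] -> 12 lines: vywo xglup ruue lpm llnb ailo fjnb ljaxe tmrpq uswf zsvy jglef
Hunk 2: at line 3 remove [llnb,ailo] add [tyjnt] -> 11 lines: vywo xglup ruue lpm tyjnt fjnb ljaxe tmrpq uswf zsvy jglef
Hunk 3: at line 1 remove [xglup,ruue,lpm] add [hqkp,ggofa,use] -> 11 lines: vywo hqkp ggofa use tyjnt fjnb ljaxe tmrpq uswf zsvy jglef
Hunk 4: at line 2 remove [use,tyjnt] add [werir,kzsw] -> 11 lines: vywo hqkp ggofa werir kzsw fjnb ljaxe tmrpq uswf zsvy jglef
Hunk 5: at line 5 remove [ljaxe] add [alnx,vbj,cptmq] -> 13 lines: vywo hqkp ggofa werir kzsw fjnb alnx vbj cptmq tmrpq uswf zsvy jglef
Final line count: 13

Answer: 13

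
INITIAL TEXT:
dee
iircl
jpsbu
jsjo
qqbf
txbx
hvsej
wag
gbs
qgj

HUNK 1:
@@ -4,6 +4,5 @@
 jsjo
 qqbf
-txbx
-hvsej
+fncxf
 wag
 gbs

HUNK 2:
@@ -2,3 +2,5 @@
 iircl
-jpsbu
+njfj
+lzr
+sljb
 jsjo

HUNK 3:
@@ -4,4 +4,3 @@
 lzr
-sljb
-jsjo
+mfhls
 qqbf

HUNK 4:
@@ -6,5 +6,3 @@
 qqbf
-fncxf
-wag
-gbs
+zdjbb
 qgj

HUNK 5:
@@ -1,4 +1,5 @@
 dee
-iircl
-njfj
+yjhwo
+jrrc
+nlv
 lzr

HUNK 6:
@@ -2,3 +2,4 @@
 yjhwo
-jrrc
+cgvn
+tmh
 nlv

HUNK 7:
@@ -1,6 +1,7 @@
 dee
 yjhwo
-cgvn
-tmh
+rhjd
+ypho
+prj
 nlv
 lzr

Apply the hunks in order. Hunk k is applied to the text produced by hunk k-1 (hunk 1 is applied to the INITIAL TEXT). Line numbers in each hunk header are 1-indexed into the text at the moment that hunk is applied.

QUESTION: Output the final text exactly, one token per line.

Hunk 1: at line 4 remove [txbx,hvsej] add [fncxf] -> 9 lines: dee iircl jpsbu jsjo qqbf fncxf wag gbs qgj
Hunk 2: at line 2 remove [jpsbu] add [njfj,lzr,sljb] -> 11 lines: dee iircl njfj lzr sljb jsjo qqbf fncxf wag gbs qgj
Hunk 3: at line 4 remove [sljb,jsjo] add [mfhls] -> 10 lines: dee iircl njfj lzr mfhls qqbf fncxf wag gbs qgj
Hunk 4: at line 6 remove [fncxf,wag,gbs] add [zdjbb] -> 8 lines: dee iircl njfj lzr mfhls qqbf zdjbb qgj
Hunk 5: at line 1 remove [iircl,njfj] add [yjhwo,jrrc,nlv] -> 9 lines: dee yjhwo jrrc nlv lzr mfhls qqbf zdjbb qgj
Hunk 6: at line 2 remove [jrrc] add [cgvn,tmh] -> 10 lines: dee yjhwo cgvn tmh nlv lzr mfhls qqbf zdjbb qgj
Hunk 7: at line 1 remove [cgvn,tmh] add [rhjd,ypho,prj] -> 11 lines: dee yjhwo rhjd ypho prj nlv lzr mfhls qqbf zdjbb qgj

Answer: dee
yjhwo
rhjd
ypho
prj
nlv
lzr
mfhls
qqbf
zdjbb
qgj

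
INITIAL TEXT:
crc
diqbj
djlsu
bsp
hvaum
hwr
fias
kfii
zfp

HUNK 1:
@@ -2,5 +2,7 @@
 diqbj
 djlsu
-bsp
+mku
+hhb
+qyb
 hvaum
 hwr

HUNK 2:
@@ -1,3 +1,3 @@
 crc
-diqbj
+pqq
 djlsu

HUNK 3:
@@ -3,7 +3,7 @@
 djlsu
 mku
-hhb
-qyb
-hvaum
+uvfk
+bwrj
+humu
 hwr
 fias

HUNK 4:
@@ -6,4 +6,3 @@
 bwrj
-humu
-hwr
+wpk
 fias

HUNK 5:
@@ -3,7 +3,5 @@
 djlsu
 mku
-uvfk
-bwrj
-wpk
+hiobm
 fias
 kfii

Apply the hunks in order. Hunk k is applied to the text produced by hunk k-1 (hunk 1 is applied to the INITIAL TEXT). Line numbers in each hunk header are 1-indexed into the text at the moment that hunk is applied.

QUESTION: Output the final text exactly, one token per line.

Answer: crc
pqq
djlsu
mku
hiobm
fias
kfii
zfp

Derivation:
Hunk 1: at line 2 remove [bsp] add [mku,hhb,qyb] -> 11 lines: crc diqbj djlsu mku hhb qyb hvaum hwr fias kfii zfp
Hunk 2: at line 1 remove [diqbj] add [pqq] -> 11 lines: crc pqq djlsu mku hhb qyb hvaum hwr fias kfii zfp
Hunk 3: at line 3 remove [hhb,qyb,hvaum] add [uvfk,bwrj,humu] -> 11 lines: crc pqq djlsu mku uvfk bwrj humu hwr fias kfii zfp
Hunk 4: at line 6 remove [humu,hwr] add [wpk] -> 10 lines: crc pqq djlsu mku uvfk bwrj wpk fias kfii zfp
Hunk 5: at line 3 remove [uvfk,bwrj,wpk] add [hiobm] -> 8 lines: crc pqq djlsu mku hiobm fias kfii zfp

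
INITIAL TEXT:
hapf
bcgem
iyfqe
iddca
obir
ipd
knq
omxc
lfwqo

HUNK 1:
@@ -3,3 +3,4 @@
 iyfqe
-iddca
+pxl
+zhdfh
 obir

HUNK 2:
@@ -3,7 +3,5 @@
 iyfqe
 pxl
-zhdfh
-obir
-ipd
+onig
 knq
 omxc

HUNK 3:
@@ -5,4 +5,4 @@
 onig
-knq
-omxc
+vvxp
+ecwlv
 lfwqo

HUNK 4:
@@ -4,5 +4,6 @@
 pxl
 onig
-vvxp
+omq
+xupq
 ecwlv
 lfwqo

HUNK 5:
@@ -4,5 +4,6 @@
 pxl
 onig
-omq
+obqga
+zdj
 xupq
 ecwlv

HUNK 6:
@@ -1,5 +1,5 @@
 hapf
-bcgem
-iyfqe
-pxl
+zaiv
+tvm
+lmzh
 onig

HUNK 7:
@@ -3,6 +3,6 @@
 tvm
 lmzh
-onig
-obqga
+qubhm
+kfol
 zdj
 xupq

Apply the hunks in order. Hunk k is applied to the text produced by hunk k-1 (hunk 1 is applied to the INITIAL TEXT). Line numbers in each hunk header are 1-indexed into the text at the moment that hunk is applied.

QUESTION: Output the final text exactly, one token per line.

Answer: hapf
zaiv
tvm
lmzh
qubhm
kfol
zdj
xupq
ecwlv
lfwqo

Derivation:
Hunk 1: at line 3 remove [iddca] add [pxl,zhdfh] -> 10 lines: hapf bcgem iyfqe pxl zhdfh obir ipd knq omxc lfwqo
Hunk 2: at line 3 remove [zhdfh,obir,ipd] add [onig] -> 8 lines: hapf bcgem iyfqe pxl onig knq omxc lfwqo
Hunk 3: at line 5 remove [knq,omxc] add [vvxp,ecwlv] -> 8 lines: hapf bcgem iyfqe pxl onig vvxp ecwlv lfwqo
Hunk 4: at line 4 remove [vvxp] add [omq,xupq] -> 9 lines: hapf bcgem iyfqe pxl onig omq xupq ecwlv lfwqo
Hunk 5: at line 4 remove [omq] add [obqga,zdj] -> 10 lines: hapf bcgem iyfqe pxl onig obqga zdj xupq ecwlv lfwqo
Hunk 6: at line 1 remove [bcgem,iyfqe,pxl] add [zaiv,tvm,lmzh] -> 10 lines: hapf zaiv tvm lmzh onig obqga zdj xupq ecwlv lfwqo
Hunk 7: at line 3 remove [onig,obqga] add [qubhm,kfol] -> 10 lines: hapf zaiv tvm lmzh qubhm kfol zdj xupq ecwlv lfwqo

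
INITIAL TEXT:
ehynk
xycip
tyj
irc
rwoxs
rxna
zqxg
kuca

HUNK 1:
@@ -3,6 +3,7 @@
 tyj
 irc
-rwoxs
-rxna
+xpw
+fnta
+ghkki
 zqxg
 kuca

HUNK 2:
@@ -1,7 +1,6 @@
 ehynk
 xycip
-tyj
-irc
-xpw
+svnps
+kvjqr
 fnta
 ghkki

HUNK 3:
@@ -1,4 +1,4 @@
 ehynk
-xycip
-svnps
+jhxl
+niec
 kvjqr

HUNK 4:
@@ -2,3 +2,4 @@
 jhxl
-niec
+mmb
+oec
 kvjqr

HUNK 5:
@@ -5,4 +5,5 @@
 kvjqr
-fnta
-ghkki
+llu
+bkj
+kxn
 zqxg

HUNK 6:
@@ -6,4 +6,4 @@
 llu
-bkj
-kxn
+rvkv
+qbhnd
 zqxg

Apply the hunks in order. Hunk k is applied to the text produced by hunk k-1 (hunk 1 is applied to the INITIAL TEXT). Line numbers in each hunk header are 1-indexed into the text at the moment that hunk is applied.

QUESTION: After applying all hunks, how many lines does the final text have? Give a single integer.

Hunk 1: at line 3 remove [rwoxs,rxna] add [xpw,fnta,ghkki] -> 9 lines: ehynk xycip tyj irc xpw fnta ghkki zqxg kuca
Hunk 2: at line 1 remove [tyj,irc,xpw] add [svnps,kvjqr] -> 8 lines: ehynk xycip svnps kvjqr fnta ghkki zqxg kuca
Hunk 3: at line 1 remove [xycip,svnps] add [jhxl,niec] -> 8 lines: ehynk jhxl niec kvjqr fnta ghkki zqxg kuca
Hunk 4: at line 2 remove [niec] add [mmb,oec] -> 9 lines: ehynk jhxl mmb oec kvjqr fnta ghkki zqxg kuca
Hunk 5: at line 5 remove [fnta,ghkki] add [llu,bkj,kxn] -> 10 lines: ehynk jhxl mmb oec kvjqr llu bkj kxn zqxg kuca
Hunk 6: at line 6 remove [bkj,kxn] add [rvkv,qbhnd] -> 10 lines: ehynk jhxl mmb oec kvjqr llu rvkv qbhnd zqxg kuca
Final line count: 10

Answer: 10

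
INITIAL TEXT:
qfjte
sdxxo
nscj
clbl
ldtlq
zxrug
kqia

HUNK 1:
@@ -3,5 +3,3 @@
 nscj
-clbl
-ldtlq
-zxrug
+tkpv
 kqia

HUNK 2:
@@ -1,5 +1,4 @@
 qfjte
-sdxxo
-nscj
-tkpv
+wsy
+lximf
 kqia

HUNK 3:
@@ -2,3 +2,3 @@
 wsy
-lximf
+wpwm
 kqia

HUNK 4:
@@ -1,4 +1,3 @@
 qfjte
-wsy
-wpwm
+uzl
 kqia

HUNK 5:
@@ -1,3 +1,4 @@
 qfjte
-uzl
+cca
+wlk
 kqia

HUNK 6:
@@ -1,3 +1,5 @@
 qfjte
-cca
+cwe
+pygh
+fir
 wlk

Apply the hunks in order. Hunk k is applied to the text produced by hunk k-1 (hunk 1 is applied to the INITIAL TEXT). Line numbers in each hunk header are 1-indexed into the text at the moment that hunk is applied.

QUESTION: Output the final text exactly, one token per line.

Answer: qfjte
cwe
pygh
fir
wlk
kqia

Derivation:
Hunk 1: at line 3 remove [clbl,ldtlq,zxrug] add [tkpv] -> 5 lines: qfjte sdxxo nscj tkpv kqia
Hunk 2: at line 1 remove [sdxxo,nscj,tkpv] add [wsy,lximf] -> 4 lines: qfjte wsy lximf kqia
Hunk 3: at line 2 remove [lximf] add [wpwm] -> 4 lines: qfjte wsy wpwm kqia
Hunk 4: at line 1 remove [wsy,wpwm] add [uzl] -> 3 lines: qfjte uzl kqia
Hunk 5: at line 1 remove [uzl] add [cca,wlk] -> 4 lines: qfjte cca wlk kqia
Hunk 6: at line 1 remove [cca] add [cwe,pygh,fir] -> 6 lines: qfjte cwe pygh fir wlk kqia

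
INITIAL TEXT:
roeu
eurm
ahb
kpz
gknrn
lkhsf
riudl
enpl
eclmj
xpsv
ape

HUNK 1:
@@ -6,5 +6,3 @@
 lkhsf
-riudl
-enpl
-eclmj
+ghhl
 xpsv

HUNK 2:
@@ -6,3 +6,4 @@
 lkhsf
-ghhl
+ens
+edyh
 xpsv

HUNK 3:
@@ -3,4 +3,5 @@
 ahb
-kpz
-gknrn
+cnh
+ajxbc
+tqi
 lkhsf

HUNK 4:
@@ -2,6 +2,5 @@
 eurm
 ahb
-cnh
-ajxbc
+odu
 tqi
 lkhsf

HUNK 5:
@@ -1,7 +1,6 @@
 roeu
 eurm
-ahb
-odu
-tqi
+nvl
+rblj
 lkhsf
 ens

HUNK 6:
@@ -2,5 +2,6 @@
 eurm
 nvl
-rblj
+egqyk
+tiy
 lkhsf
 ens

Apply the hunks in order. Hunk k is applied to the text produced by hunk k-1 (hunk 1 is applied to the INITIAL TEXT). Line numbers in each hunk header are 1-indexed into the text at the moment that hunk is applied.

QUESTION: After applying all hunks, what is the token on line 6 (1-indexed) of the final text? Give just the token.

Answer: lkhsf

Derivation:
Hunk 1: at line 6 remove [riudl,enpl,eclmj] add [ghhl] -> 9 lines: roeu eurm ahb kpz gknrn lkhsf ghhl xpsv ape
Hunk 2: at line 6 remove [ghhl] add [ens,edyh] -> 10 lines: roeu eurm ahb kpz gknrn lkhsf ens edyh xpsv ape
Hunk 3: at line 3 remove [kpz,gknrn] add [cnh,ajxbc,tqi] -> 11 lines: roeu eurm ahb cnh ajxbc tqi lkhsf ens edyh xpsv ape
Hunk 4: at line 2 remove [cnh,ajxbc] add [odu] -> 10 lines: roeu eurm ahb odu tqi lkhsf ens edyh xpsv ape
Hunk 5: at line 1 remove [ahb,odu,tqi] add [nvl,rblj] -> 9 lines: roeu eurm nvl rblj lkhsf ens edyh xpsv ape
Hunk 6: at line 2 remove [rblj] add [egqyk,tiy] -> 10 lines: roeu eurm nvl egqyk tiy lkhsf ens edyh xpsv ape
Final line 6: lkhsf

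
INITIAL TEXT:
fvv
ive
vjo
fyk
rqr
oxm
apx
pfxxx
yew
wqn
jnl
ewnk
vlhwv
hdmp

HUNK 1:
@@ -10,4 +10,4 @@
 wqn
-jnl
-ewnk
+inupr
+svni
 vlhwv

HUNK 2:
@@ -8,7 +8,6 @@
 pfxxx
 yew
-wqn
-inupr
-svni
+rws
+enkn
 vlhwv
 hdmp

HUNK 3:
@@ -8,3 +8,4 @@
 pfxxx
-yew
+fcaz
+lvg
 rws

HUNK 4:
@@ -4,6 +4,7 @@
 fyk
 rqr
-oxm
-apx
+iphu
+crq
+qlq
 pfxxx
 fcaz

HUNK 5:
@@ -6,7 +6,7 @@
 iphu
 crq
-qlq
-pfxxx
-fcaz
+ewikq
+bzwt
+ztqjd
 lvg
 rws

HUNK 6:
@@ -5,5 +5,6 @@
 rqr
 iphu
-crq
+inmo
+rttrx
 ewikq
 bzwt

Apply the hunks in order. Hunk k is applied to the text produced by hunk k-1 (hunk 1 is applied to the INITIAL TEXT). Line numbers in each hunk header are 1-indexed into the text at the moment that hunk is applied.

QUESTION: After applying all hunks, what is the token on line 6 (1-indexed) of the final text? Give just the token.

Answer: iphu

Derivation:
Hunk 1: at line 10 remove [jnl,ewnk] add [inupr,svni] -> 14 lines: fvv ive vjo fyk rqr oxm apx pfxxx yew wqn inupr svni vlhwv hdmp
Hunk 2: at line 8 remove [wqn,inupr,svni] add [rws,enkn] -> 13 lines: fvv ive vjo fyk rqr oxm apx pfxxx yew rws enkn vlhwv hdmp
Hunk 3: at line 8 remove [yew] add [fcaz,lvg] -> 14 lines: fvv ive vjo fyk rqr oxm apx pfxxx fcaz lvg rws enkn vlhwv hdmp
Hunk 4: at line 4 remove [oxm,apx] add [iphu,crq,qlq] -> 15 lines: fvv ive vjo fyk rqr iphu crq qlq pfxxx fcaz lvg rws enkn vlhwv hdmp
Hunk 5: at line 6 remove [qlq,pfxxx,fcaz] add [ewikq,bzwt,ztqjd] -> 15 lines: fvv ive vjo fyk rqr iphu crq ewikq bzwt ztqjd lvg rws enkn vlhwv hdmp
Hunk 6: at line 5 remove [crq] add [inmo,rttrx] -> 16 lines: fvv ive vjo fyk rqr iphu inmo rttrx ewikq bzwt ztqjd lvg rws enkn vlhwv hdmp
Final line 6: iphu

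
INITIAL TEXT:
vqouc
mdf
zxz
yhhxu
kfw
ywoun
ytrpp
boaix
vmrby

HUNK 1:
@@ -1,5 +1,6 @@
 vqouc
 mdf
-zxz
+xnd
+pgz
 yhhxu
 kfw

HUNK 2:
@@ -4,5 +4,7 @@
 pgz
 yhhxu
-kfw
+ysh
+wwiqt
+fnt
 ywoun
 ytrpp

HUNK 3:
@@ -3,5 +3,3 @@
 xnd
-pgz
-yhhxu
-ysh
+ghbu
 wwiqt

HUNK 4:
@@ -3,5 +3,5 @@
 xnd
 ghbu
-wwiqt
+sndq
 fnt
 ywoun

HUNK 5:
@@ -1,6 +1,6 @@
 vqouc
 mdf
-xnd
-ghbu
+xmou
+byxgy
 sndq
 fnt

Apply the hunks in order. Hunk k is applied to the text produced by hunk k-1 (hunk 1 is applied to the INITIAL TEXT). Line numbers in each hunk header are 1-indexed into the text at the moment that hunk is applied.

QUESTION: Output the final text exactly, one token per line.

Answer: vqouc
mdf
xmou
byxgy
sndq
fnt
ywoun
ytrpp
boaix
vmrby

Derivation:
Hunk 1: at line 1 remove [zxz] add [xnd,pgz] -> 10 lines: vqouc mdf xnd pgz yhhxu kfw ywoun ytrpp boaix vmrby
Hunk 2: at line 4 remove [kfw] add [ysh,wwiqt,fnt] -> 12 lines: vqouc mdf xnd pgz yhhxu ysh wwiqt fnt ywoun ytrpp boaix vmrby
Hunk 3: at line 3 remove [pgz,yhhxu,ysh] add [ghbu] -> 10 lines: vqouc mdf xnd ghbu wwiqt fnt ywoun ytrpp boaix vmrby
Hunk 4: at line 3 remove [wwiqt] add [sndq] -> 10 lines: vqouc mdf xnd ghbu sndq fnt ywoun ytrpp boaix vmrby
Hunk 5: at line 1 remove [xnd,ghbu] add [xmou,byxgy] -> 10 lines: vqouc mdf xmou byxgy sndq fnt ywoun ytrpp boaix vmrby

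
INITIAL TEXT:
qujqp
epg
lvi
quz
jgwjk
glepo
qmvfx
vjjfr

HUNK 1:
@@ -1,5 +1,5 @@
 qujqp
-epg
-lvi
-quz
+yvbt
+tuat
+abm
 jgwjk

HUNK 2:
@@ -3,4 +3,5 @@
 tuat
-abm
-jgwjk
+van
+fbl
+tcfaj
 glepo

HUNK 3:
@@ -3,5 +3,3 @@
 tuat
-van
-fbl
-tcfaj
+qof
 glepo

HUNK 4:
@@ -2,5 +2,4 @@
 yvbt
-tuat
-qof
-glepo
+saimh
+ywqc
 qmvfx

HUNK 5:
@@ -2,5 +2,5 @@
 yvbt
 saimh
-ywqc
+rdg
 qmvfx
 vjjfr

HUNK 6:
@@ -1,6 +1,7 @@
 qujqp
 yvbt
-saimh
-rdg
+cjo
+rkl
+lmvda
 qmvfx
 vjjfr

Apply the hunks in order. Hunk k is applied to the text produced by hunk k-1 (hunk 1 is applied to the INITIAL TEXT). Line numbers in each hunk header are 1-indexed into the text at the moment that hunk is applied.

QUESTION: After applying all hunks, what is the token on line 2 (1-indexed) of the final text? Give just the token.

Answer: yvbt

Derivation:
Hunk 1: at line 1 remove [epg,lvi,quz] add [yvbt,tuat,abm] -> 8 lines: qujqp yvbt tuat abm jgwjk glepo qmvfx vjjfr
Hunk 2: at line 3 remove [abm,jgwjk] add [van,fbl,tcfaj] -> 9 lines: qujqp yvbt tuat van fbl tcfaj glepo qmvfx vjjfr
Hunk 3: at line 3 remove [van,fbl,tcfaj] add [qof] -> 7 lines: qujqp yvbt tuat qof glepo qmvfx vjjfr
Hunk 4: at line 2 remove [tuat,qof,glepo] add [saimh,ywqc] -> 6 lines: qujqp yvbt saimh ywqc qmvfx vjjfr
Hunk 5: at line 2 remove [ywqc] add [rdg] -> 6 lines: qujqp yvbt saimh rdg qmvfx vjjfr
Hunk 6: at line 1 remove [saimh,rdg] add [cjo,rkl,lmvda] -> 7 lines: qujqp yvbt cjo rkl lmvda qmvfx vjjfr
Final line 2: yvbt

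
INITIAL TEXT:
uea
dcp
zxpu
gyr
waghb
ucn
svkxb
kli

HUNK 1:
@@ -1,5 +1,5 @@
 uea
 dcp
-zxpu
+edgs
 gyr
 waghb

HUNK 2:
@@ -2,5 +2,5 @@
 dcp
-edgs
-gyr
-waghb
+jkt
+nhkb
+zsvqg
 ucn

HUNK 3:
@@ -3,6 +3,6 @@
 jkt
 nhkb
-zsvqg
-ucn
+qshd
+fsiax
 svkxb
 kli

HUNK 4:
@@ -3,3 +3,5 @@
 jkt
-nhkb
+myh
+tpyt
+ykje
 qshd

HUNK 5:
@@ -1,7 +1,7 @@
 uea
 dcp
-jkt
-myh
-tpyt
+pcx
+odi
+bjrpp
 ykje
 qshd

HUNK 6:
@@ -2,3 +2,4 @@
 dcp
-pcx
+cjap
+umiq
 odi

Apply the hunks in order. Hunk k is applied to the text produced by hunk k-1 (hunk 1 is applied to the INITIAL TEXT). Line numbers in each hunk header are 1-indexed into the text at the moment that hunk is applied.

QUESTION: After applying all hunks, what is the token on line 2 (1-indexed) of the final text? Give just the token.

Answer: dcp

Derivation:
Hunk 1: at line 1 remove [zxpu] add [edgs] -> 8 lines: uea dcp edgs gyr waghb ucn svkxb kli
Hunk 2: at line 2 remove [edgs,gyr,waghb] add [jkt,nhkb,zsvqg] -> 8 lines: uea dcp jkt nhkb zsvqg ucn svkxb kli
Hunk 3: at line 3 remove [zsvqg,ucn] add [qshd,fsiax] -> 8 lines: uea dcp jkt nhkb qshd fsiax svkxb kli
Hunk 4: at line 3 remove [nhkb] add [myh,tpyt,ykje] -> 10 lines: uea dcp jkt myh tpyt ykje qshd fsiax svkxb kli
Hunk 5: at line 1 remove [jkt,myh,tpyt] add [pcx,odi,bjrpp] -> 10 lines: uea dcp pcx odi bjrpp ykje qshd fsiax svkxb kli
Hunk 6: at line 2 remove [pcx] add [cjap,umiq] -> 11 lines: uea dcp cjap umiq odi bjrpp ykje qshd fsiax svkxb kli
Final line 2: dcp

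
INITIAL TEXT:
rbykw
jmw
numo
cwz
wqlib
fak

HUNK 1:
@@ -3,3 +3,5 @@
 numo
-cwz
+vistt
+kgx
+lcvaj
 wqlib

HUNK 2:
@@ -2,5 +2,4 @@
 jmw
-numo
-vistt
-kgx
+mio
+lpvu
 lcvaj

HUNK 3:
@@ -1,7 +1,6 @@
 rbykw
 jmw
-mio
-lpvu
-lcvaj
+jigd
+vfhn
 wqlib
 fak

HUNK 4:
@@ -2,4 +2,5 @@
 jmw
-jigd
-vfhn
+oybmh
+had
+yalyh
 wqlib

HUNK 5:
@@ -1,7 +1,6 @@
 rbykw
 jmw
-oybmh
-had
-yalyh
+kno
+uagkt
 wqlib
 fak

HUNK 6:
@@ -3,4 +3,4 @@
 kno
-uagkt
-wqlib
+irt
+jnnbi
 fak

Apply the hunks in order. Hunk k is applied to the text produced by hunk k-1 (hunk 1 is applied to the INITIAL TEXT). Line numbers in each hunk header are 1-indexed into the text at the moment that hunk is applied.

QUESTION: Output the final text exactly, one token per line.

Hunk 1: at line 3 remove [cwz] add [vistt,kgx,lcvaj] -> 8 lines: rbykw jmw numo vistt kgx lcvaj wqlib fak
Hunk 2: at line 2 remove [numo,vistt,kgx] add [mio,lpvu] -> 7 lines: rbykw jmw mio lpvu lcvaj wqlib fak
Hunk 3: at line 1 remove [mio,lpvu,lcvaj] add [jigd,vfhn] -> 6 lines: rbykw jmw jigd vfhn wqlib fak
Hunk 4: at line 2 remove [jigd,vfhn] add [oybmh,had,yalyh] -> 7 lines: rbykw jmw oybmh had yalyh wqlib fak
Hunk 5: at line 1 remove [oybmh,had,yalyh] add [kno,uagkt] -> 6 lines: rbykw jmw kno uagkt wqlib fak
Hunk 6: at line 3 remove [uagkt,wqlib] add [irt,jnnbi] -> 6 lines: rbykw jmw kno irt jnnbi fak

Answer: rbykw
jmw
kno
irt
jnnbi
fak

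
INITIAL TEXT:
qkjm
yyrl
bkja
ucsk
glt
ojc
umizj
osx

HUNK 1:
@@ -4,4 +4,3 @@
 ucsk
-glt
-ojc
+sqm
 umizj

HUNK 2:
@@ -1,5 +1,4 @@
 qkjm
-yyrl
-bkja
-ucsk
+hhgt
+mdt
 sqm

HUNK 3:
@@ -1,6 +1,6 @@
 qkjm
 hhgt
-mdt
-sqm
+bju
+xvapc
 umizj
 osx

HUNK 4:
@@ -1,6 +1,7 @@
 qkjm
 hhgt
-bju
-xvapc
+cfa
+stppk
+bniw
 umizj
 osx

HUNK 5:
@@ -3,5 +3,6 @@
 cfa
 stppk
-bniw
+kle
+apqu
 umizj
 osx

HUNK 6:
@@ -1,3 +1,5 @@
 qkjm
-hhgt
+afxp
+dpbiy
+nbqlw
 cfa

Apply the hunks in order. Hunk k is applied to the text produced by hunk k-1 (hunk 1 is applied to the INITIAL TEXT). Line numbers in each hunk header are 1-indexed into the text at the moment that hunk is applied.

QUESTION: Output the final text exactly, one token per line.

Hunk 1: at line 4 remove [glt,ojc] add [sqm] -> 7 lines: qkjm yyrl bkja ucsk sqm umizj osx
Hunk 2: at line 1 remove [yyrl,bkja,ucsk] add [hhgt,mdt] -> 6 lines: qkjm hhgt mdt sqm umizj osx
Hunk 3: at line 1 remove [mdt,sqm] add [bju,xvapc] -> 6 lines: qkjm hhgt bju xvapc umizj osx
Hunk 4: at line 1 remove [bju,xvapc] add [cfa,stppk,bniw] -> 7 lines: qkjm hhgt cfa stppk bniw umizj osx
Hunk 5: at line 3 remove [bniw] add [kle,apqu] -> 8 lines: qkjm hhgt cfa stppk kle apqu umizj osx
Hunk 6: at line 1 remove [hhgt] add [afxp,dpbiy,nbqlw] -> 10 lines: qkjm afxp dpbiy nbqlw cfa stppk kle apqu umizj osx

Answer: qkjm
afxp
dpbiy
nbqlw
cfa
stppk
kle
apqu
umizj
osx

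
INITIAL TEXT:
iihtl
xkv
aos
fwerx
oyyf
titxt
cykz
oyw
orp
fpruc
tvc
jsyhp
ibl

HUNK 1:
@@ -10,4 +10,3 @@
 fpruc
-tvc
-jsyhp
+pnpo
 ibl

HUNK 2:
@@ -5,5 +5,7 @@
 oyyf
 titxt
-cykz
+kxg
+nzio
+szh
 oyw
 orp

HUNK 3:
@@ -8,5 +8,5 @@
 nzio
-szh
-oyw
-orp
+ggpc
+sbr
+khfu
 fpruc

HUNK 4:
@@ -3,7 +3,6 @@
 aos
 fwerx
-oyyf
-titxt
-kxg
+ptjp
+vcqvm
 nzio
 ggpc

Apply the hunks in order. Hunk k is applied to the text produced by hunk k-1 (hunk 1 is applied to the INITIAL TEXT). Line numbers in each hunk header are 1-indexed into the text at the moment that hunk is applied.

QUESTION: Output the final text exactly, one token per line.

Hunk 1: at line 10 remove [tvc,jsyhp] add [pnpo] -> 12 lines: iihtl xkv aos fwerx oyyf titxt cykz oyw orp fpruc pnpo ibl
Hunk 2: at line 5 remove [cykz] add [kxg,nzio,szh] -> 14 lines: iihtl xkv aos fwerx oyyf titxt kxg nzio szh oyw orp fpruc pnpo ibl
Hunk 3: at line 8 remove [szh,oyw,orp] add [ggpc,sbr,khfu] -> 14 lines: iihtl xkv aos fwerx oyyf titxt kxg nzio ggpc sbr khfu fpruc pnpo ibl
Hunk 4: at line 3 remove [oyyf,titxt,kxg] add [ptjp,vcqvm] -> 13 lines: iihtl xkv aos fwerx ptjp vcqvm nzio ggpc sbr khfu fpruc pnpo ibl

Answer: iihtl
xkv
aos
fwerx
ptjp
vcqvm
nzio
ggpc
sbr
khfu
fpruc
pnpo
ibl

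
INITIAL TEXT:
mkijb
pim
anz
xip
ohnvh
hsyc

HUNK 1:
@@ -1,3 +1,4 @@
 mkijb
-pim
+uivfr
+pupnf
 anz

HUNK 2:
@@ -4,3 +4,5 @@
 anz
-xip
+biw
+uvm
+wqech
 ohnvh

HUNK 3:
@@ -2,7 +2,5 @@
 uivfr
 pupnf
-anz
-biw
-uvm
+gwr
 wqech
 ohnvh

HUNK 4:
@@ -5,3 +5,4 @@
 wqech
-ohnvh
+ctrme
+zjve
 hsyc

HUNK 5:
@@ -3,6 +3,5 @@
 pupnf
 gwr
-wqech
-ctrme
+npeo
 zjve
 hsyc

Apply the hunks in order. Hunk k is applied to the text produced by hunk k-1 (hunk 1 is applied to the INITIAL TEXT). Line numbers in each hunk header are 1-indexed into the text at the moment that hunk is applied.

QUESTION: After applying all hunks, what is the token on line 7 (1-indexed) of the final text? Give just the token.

Answer: hsyc

Derivation:
Hunk 1: at line 1 remove [pim] add [uivfr,pupnf] -> 7 lines: mkijb uivfr pupnf anz xip ohnvh hsyc
Hunk 2: at line 4 remove [xip] add [biw,uvm,wqech] -> 9 lines: mkijb uivfr pupnf anz biw uvm wqech ohnvh hsyc
Hunk 3: at line 2 remove [anz,biw,uvm] add [gwr] -> 7 lines: mkijb uivfr pupnf gwr wqech ohnvh hsyc
Hunk 4: at line 5 remove [ohnvh] add [ctrme,zjve] -> 8 lines: mkijb uivfr pupnf gwr wqech ctrme zjve hsyc
Hunk 5: at line 3 remove [wqech,ctrme] add [npeo] -> 7 lines: mkijb uivfr pupnf gwr npeo zjve hsyc
Final line 7: hsyc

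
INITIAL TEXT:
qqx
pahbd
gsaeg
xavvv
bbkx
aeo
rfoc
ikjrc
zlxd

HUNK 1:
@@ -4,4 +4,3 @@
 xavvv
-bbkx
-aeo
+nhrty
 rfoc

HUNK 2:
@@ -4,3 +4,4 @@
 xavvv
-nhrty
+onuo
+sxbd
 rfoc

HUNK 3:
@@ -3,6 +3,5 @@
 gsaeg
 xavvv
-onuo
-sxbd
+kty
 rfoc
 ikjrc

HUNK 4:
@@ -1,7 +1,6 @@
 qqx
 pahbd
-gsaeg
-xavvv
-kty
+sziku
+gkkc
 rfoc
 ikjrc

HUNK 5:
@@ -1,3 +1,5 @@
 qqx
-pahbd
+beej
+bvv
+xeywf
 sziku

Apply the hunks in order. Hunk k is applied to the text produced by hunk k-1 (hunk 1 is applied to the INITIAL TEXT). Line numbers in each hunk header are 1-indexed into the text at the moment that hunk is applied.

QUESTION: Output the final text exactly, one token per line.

Answer: qqx
beej
bvv
xeywf
sziku
gkkc
rfoc
ikjrc
zlxd

Derivation:
Hunk 1: at line 4 remove [bbkx,aeo] add [nhrty] -> 8 lines: qqx pahbd gsaeg xavvv nhrty rfoc ikjrc zlxd
Hunk 2: at line 4 remove [nhrty] add [onuo,sxbd] -> 9 lines: qqx pahbd gsaeg xavvv onuo sxbd rfoc ikjrc zlxd
Hunk 3: at line 3 remove [onuo,sxbd] add [kty] -> 8 lines: qqx pahbd gsaeg xavvv kty rfoc ikjrc zlxd
Hunk 4: at line 1 remove [gsaeg,xavvv,kty] add [sziku,gkkc] -> 7 lines: qqx pahbd sziku gkkc rfoc ikjrc zlxd
Hunk 5: at line 1 remove [pahbd] add [beej,bvv,xeywf] -> 9 lines: qqx beej bvv xeywf sziku gkkc rfoc ikjrc zlxd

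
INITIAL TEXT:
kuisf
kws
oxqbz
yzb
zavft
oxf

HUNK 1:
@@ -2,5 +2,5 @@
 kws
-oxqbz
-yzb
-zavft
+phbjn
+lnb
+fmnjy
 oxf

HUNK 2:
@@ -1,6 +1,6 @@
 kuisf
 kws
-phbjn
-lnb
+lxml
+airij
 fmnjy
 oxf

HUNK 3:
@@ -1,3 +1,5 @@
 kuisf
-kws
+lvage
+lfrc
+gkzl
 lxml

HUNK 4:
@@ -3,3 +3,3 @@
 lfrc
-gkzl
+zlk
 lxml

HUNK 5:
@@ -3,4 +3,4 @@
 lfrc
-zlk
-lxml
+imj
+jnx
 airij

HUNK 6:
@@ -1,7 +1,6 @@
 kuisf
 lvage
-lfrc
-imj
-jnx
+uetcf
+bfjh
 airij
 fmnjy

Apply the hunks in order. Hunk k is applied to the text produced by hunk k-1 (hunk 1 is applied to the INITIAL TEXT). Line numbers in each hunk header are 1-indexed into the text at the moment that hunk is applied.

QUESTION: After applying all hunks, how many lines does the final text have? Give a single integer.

Hunk 1: at line 2 remove [oxqbz,yzb,zavft] add [phbjn,lnb,fmnjy] -> 6 lines: kuisf kws phbjn lnb fmnjy oxf
Hunk 2: at line 1 remove [phbjn,lnb] add [lxml,airij] -> 6 lines: kuisf kws lxml airij fmnjy oxf
Hunk 3: at line 1 remove [kws] add [lvage,lfrc,gkzl] -> 8 lines: kuisf lvage lfrc gkzl lxml airij fmnjy oxf
Hunk 4: at line 3 remove [gkzl] add [zlk] -> 8 lines: kuisf lvage lfrc zlk lxml airij fmnjy oxf
Hunk 5: at line 3 remove [zlk,lxml] add [imj,jnx] -> 8 lines: kuisf lvage lfrc imj jnx airij fmnjy oxf
Hunk 6: at line 1 remove [lfrc,imj,jnx] add [uetcf,bfjh] -> 7 lines: kuisf lvage uetcf bfjh airij fmnjy oxf
Final line count: 7

Answer: 7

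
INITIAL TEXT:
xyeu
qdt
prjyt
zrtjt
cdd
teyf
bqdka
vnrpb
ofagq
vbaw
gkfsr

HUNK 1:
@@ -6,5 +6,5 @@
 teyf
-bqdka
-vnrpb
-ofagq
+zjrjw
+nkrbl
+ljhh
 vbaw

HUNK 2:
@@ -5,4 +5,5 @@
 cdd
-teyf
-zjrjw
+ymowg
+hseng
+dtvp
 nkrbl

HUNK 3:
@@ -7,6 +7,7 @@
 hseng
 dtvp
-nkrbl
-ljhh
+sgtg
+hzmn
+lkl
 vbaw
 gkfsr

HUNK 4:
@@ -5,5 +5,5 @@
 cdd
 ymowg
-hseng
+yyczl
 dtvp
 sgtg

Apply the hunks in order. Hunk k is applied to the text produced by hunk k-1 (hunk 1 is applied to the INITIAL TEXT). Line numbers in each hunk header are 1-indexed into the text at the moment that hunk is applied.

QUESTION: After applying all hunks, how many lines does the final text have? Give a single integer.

Hunk 1: at line 6 remove [bqdka,vnrpb,ofagq] add [zjrjw,nkrbl,ljhh] -> 11 lines: xyeu qdt prjyt zrtjt cdd teyf zjrjw nkrbl ljhh vbaw gkfsr
Hunk 2: at line 5 remove [teyf,zjrjw] add [ymowg,hseng,dtvp] -> 12 lines: xyeu qdt prjyt zrtjt cdd ymowg hseng dtvp nkrbl ljhh vbaw gkfsr
Hunk 3: at line 7 remove [nkrbl,ljhh] add [sgtg,hzmn,lkl] -> 13 lines: xyeu qdt prjyt zrtjt cdd ymowg hseng dtvp sgtg hzmn lkl vbaw gkfsr
Hunk 4: at line 5 remove [hseng] add [yyczl] -> 13 lines: xyeu qdt prjyt zrtjt cdd ymowg yyczl dtvp sgtg hzmn lkl vbaw gkfsr
Final line count: 13

Answer: 13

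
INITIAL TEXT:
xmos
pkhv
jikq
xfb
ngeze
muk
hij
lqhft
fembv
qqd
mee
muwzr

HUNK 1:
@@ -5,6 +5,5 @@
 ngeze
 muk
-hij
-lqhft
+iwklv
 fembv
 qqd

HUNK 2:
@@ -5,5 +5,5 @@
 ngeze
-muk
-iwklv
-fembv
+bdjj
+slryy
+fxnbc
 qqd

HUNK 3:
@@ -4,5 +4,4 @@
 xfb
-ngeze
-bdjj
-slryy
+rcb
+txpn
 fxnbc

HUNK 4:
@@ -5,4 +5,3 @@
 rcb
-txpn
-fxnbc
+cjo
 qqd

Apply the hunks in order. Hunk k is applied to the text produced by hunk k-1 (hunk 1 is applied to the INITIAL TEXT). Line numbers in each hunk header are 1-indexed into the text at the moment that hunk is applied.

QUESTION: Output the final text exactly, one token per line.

Answer: xmos
pkhv
jikq
xfb
rcb
cjo
qqd
mee
muwzr

Derivation:
Hunk 1: at line 5 remove [hij,lqhft] add [iwklv] -> 11 lines: xmos pkhv jikq xfb ngeze muk iwklv fembv qqd mee muwzr
Hunk 2: at line 5 remove [muk,iwklv,fembv] add [bdjj,slryy,fxnbc] -> 11 lines: xmos pkhv jikq xfb ngeze bdjj slryy fxnbc qqd mee muwzr
Hunk 3: at line 4 remove [ngeze,bdjj,slryy] add [rcb,txpn] -> 10 lines: xmos pkhv jikq xfb rcb txpn fxnbc qqd mee muwzr
Hunk 4: at line 5 remove [txpn,fxnbc] add [cjo] -> 9 lines: xmos pkhv jikq xfb rcb cjo qqd mee muwzr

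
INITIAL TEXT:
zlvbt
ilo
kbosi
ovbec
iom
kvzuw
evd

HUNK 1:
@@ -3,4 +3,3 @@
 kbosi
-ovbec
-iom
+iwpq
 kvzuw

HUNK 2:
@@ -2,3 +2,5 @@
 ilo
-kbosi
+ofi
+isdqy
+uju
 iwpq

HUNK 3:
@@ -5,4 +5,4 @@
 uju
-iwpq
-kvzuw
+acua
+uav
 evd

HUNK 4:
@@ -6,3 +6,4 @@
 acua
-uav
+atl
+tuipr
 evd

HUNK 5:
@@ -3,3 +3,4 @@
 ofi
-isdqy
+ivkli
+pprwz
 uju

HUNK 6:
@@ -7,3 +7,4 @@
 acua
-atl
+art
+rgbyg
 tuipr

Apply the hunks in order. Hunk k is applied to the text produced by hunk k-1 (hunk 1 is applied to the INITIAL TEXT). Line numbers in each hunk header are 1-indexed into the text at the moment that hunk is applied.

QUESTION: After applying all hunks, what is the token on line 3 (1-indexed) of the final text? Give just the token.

Hunk 1: at line 3 remove [ovbec,iom] add [iwpq] -> 6 lines: zlvbt ilo kbosi iwpq kvzuw evd
Hunk 2: at line 2 remove [kbosi] add [ofi,isdqy,uju] -> 8 lines: zlvbt ilo ofi isdqy uju iwpq kvzuw evd
Hunk 3: at line 5 remove [iwpq,kvzuw] add [acua,uav] -> 8 lines: zlvbt ilo ofi isdqy uju acua uav evd
Hunk 4: at line 6 remove [uav] add [atl,tuipr] -> 9 lines: zlvbt ilo ofi isdqy uju acua atl tuipr evd
Hunk 5: at line 3 remove [isdqy] add [ivkli,pprwz] -> 10 lines: zlvbt ilo ofi ivkli pprwz uju acua atl tuipr evd
Hunk 6: at line 7 remove [atl] add [art,rgbyg] -> 11 lines: zlvbt ilo ofi ivkli pprwz uju acua art rgbyg tuipr evd
Final line 3: ofi

Answer: ofi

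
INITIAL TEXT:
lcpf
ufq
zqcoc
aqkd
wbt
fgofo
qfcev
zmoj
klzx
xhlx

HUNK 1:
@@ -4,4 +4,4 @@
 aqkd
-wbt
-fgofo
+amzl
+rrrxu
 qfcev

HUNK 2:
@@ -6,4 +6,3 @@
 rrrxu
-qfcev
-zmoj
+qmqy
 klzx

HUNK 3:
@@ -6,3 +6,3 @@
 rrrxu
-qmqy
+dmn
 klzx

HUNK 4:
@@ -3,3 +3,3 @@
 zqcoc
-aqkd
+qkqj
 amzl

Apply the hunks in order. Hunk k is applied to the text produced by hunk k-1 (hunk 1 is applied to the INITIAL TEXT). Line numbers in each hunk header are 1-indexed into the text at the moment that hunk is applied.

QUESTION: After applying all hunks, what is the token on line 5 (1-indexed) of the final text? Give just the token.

Hunk 1: at line 4 remove [wbt,fgofo] add [amzl,rrrxu] -> 10 lines: lcpf ufq zqcoc aqkd amzl rrrxu qfcev zmoj klzx xhlx
Hunk 2: at line 6 remove [qfcev,zmoj] add [qmqy] -> 9 lines: lcpf ufq zqcoc aqkd amzl rrrxu qmqy klzx xhlx
Hunk 3: at line 6 remove [qmqy] add [dmn] -> 9 lines: lcpf ufq zqcoc aqkd amzl rrrxu dmn klzx xhlx
Hunk 4: at line 3 remove [aqkd] add [qkqj] -> 9 lines: lcpf ufq zqcoc qkqj amzl rrrxu dmn klzx xhlx
Final line 5: amzl

Answer: amzl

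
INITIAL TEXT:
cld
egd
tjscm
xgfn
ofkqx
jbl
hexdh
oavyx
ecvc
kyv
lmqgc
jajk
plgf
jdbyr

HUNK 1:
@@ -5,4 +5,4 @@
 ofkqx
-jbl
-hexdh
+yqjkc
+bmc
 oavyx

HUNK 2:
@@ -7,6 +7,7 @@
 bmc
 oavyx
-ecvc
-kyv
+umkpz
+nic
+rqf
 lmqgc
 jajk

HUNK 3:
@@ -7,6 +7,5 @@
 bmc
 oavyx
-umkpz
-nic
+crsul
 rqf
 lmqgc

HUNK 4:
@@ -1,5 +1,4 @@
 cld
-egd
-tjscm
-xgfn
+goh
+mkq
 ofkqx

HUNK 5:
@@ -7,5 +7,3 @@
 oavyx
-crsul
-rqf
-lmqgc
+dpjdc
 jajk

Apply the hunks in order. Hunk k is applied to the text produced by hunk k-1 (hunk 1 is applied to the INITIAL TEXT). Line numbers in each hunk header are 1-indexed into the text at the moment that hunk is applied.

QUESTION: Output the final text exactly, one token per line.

Hunk 1: at line 5 remove [jbl,hexdh] add [yqjkc,bmc] -> 14 lines: cld egd tjscm xgfn ofkqx yqjkc bmc oavyx ecvc kyv lmqgc jajk plgf jdbyr
Hunk 2: at line 7 remove [ecvc,kyv] add [umkpz,nic,rqf] -> 15 lines: cld egd tjscm xgfn ofkqx yqjkc bmc oavyx umkpz nic rqf lmqgc jajk plgf jdbyr
Hunk 3: at line 7 remove [umkpz,nic] add [crsul] -> 14 lines: cld egd tjscm xgfn ofkqx yqjkc bmc oavyx crsul rqf lmqgc jajk plgf jdbyr
Hunk 4: at line 1 remove [egd,tjscm,xgfn] add [goh,mkq] -> 13 lines: cld goh mkq ofkqx yqjkc bmc oavyx crsul rqf lmqgc jajk plgf jdbyr
Hunk 5: at line 7 remove [crsul,rqf,lmqgc] add [dpjdc] -> 11 lines: cld goh mkq ofkqx yqjkc bmc oavyx dpjdc jajk plgf jdbyr

Answer: cld
goh
mkq
ofkqx
yqjkc
bmc
oavyx
dpjdc
jajk
plgf
jdbyr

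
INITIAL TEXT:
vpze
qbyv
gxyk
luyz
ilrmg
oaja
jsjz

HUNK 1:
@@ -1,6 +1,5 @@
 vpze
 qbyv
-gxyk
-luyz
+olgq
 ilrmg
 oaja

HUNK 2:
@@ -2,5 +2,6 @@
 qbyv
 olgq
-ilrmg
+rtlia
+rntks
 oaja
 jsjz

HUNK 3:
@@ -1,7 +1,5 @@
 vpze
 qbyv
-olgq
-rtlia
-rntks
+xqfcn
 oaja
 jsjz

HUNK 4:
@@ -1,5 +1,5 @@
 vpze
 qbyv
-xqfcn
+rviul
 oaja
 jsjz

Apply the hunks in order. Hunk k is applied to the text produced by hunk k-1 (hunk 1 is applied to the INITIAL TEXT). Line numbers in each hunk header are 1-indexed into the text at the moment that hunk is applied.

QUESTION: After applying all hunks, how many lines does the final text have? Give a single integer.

Answer: 5

Derivation:
Hunk 1: at line 1 remove [gxyk,luyz] add [olgq] -> 6 lines: vpze qbyv olgq ilrmg oaja jsjz
Hunk 2: at line 2 remove [ilrmg] add [rtlia,rntks] -> 7 lines: vpze qbyv olgq rtlia rntks oaja jsjz
Hunk 3: at line 1 remove [olgq,rtlia,rntks] add [xqfcn] -> 5 lines: vpze qbyv xqfcn oaja jsjz
Hunk 4: at line 1 remove [xqfcn] add [rviul] -> 5 lines: vpze qbyv rviul oaja jsjz
Final line count: 5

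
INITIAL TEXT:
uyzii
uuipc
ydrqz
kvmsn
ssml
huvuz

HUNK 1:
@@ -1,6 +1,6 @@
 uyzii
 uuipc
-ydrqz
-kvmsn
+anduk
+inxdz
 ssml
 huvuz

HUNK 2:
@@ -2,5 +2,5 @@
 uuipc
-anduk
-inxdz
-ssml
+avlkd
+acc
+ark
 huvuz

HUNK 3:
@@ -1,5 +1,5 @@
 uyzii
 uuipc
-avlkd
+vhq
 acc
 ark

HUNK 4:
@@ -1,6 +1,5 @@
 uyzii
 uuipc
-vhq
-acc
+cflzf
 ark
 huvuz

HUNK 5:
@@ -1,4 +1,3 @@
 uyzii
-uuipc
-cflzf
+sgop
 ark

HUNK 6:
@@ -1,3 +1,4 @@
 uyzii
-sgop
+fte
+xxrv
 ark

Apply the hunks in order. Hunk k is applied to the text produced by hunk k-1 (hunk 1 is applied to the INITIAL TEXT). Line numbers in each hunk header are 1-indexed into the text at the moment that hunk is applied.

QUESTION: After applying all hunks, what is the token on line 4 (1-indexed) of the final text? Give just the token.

Hunk 1: at line 1 remove [ydrqz,kvmsn] add [anduk,inxdz] -> 6 lines: uyzii uuipc anduk inxdz ssml huvuz
Hunk 2: at line 2 remove [anduk,inxdz,ssml] add [avlkd,acc,ark] -> 6 lines: uyzii uuipc avlkd acc ark huvuz
Hunk 3: at line 1 remove [avlkd] add [vhq] -> 6 lines: uyzii uuipc vhq acc ark huvuz
Hunk 4: at line 1 remove [vhq,acc] add [cflzf] -> 5 lines: uyzii uuipc cflzf ark huvuz
Hunk 5: at line 1 remove [uuipc,cflzf] add [sgop] -> 4 lines: uyzii sgop ark huvuz
Hunk 6: at line 1 remove [sgop] add [fte,xxrv] -> 5 lines: uyzii fte xxrv ark huvuz
Final line 4: ark

Answer: ark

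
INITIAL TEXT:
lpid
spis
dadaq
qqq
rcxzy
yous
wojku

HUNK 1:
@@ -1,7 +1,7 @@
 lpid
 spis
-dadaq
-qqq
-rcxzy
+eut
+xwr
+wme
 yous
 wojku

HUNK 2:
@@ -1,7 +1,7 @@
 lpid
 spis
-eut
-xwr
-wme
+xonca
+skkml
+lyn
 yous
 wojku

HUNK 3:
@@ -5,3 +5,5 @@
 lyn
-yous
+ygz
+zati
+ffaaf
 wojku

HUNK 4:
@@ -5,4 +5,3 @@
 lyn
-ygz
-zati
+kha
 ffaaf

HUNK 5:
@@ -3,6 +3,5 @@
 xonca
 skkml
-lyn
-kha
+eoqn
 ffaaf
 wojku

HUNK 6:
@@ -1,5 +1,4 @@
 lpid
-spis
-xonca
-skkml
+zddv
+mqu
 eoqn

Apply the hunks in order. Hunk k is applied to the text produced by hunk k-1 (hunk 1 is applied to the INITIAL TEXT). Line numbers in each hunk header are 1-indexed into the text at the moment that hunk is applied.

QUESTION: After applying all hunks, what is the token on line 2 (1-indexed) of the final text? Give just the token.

Hunk 1: at line 1 remove [dadaq,qqq,rcxzy] add [eut,xwr,wme] -> 7 lines: lpid spis eut xwr wme yous wojku
Hunk 2: at line 1 remove [eut,xwr,wme] add [xonca,skkml,lyn] -> 7 lines: lpid spis xonca skkml lyn yous wojku
Hunk 3: at line 5 remove [yous] add [ygz,zati,ffaaf] -> 9 lines: lpid spis xonca skkml lyn ygz zati ffaaf wojku
Hunk 4: at line 5 remove [ygz,zati] add [kha] -> 8 lines: lpid spis xonca skkml lyn kha ffaaf wojku
Hunk 5: at line 3 remove [lyn,kha] add [eoqn] -> 7 lines: lpid spis xonca skkml eoqn ffaaf wojku
Hunk 6: at line 1 remove [spis,xonca,skkml] add [zddv,mqu] -> 6 lines: lpid zddv mqu eoqn ffaaf wojku
Final line 2: zddv

Answer: zddv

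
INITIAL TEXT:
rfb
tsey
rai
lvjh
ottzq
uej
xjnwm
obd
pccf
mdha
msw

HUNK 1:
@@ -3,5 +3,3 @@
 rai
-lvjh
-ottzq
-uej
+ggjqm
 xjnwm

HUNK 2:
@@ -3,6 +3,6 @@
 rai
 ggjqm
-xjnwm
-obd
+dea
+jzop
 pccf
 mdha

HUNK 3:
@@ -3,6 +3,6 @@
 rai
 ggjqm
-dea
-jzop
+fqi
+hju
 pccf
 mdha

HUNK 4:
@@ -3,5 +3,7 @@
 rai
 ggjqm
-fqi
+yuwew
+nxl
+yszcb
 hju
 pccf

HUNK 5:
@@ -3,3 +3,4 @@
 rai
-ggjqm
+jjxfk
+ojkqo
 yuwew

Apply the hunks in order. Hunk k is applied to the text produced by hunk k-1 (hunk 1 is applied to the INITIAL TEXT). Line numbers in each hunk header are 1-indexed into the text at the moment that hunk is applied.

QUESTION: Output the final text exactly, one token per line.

Answer: rfb
tsey
rai
jjxfk
ojkqo
yuwew
nxl
yszcb
hju
pccf
mdha
msw

Derivation:
Hunk 1: at line 3 remove [lvjh,ottzq,uej] add [ggjqm] -> 9 lines: rfb tsey rai ggjqm xjnwm obd pccf mdha msw
Hunk 2: at line 3 remove [xjnwm,obd] add [dea,jzop] -> 9 lines: rfb tsey rai ggjqm dea jzop pccf mdha msw
Hunk 3: at line 3 remove [dea,jzop] add [fqi,hju] -> 9 lines: rfb tsey rai ggjqm fqi hju pccf mdha msw
Hunk 4: at line 3 remove [fqi] add [yuwew,nxl,yszcb] -> 11 lines: rfb tsey rai ggjqm yuwew nxl yszcb hju pccf mdha msw
Hunk 5: at line 3 remove [ggjqm] add [jjxfk,ojkqo] -> 12 lines: rfb tsey rai jjxfk ojkqo yuwew nxl yszcb hju pccf mdha msw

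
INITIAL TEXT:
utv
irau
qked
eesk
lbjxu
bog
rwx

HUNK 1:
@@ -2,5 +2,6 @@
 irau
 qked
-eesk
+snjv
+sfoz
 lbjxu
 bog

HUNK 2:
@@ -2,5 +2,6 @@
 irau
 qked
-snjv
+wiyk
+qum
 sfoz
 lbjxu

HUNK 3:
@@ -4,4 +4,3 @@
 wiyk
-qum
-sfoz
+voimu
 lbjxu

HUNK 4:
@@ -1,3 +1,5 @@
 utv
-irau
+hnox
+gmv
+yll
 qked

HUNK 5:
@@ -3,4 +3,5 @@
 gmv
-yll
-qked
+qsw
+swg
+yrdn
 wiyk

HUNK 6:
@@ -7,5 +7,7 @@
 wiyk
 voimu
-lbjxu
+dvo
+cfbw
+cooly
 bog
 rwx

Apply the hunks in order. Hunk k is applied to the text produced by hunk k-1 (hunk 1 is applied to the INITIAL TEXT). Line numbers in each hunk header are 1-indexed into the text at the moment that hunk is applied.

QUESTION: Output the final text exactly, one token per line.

Answer: utv
hnox
gmv
qsw
swg
yrdn
wiyk
voimu
dvo
cfbw
cooly
bog
rwx

Derivation:
Hunk 1: at line 2 remove [eesk] add [snjv,sfoz] -> 8 lines: utv irau qked snjv sfoz lbjxu bog rwx
Hunk 2: at line 2 remove [snjv] add [wiyk,qum] -> 9 lines: utv irau qked wiyk qum sfoz lbjxu bog rwx
Hunk 3: at line 4 remove [qum,sfoz] add [voimu] -> 8 lines: utv irau qked wiyk voimu lbjxu bog rwx
Hunk 4: at line 1 remove [irau] add [hnox,gmv,yll] -> 10 lines: utv hnox gmv yll qked wiyk voimu lbjxu bog rwx
Hunk 5: at line 3 remove [yll,qked] add [qsw,swg,yrdn] -> 11 lines: utv hnox gmv qsw swg yrdn wiyk voimu lbjxu bog rwx
Hunk 6: at line 7 remove [lbjxu] add [dvo,cfbw,cooly] -> 13 lines: utv hnox gmv qsw swg yrdn wiyk voimu dvo cfbw cooly bog rwx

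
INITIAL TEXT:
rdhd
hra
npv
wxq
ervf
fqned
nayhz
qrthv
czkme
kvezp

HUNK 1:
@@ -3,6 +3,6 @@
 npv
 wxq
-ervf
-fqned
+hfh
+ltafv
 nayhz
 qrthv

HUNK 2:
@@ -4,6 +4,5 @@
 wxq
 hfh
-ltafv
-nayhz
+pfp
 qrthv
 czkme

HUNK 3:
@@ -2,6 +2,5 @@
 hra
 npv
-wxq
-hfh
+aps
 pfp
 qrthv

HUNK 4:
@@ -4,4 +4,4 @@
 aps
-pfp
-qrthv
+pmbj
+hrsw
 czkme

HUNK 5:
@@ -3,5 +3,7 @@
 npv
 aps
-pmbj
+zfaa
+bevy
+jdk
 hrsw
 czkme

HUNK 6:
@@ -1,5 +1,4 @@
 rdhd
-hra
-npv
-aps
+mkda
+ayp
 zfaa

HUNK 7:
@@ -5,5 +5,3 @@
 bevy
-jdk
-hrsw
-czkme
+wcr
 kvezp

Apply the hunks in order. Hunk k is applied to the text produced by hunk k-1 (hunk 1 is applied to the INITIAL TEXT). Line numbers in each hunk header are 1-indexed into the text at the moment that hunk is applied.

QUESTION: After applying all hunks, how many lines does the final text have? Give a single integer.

Hunk 1: at line 3 remove [ervf,fqned] add [hfh,ltafv] -> 10 lines: rdhd hra npv wxq hfh ltafv nayhz qrthv czkme kvezp
Hunk 2: at line 4 remove [ltafv,nayhz] add [pfp] -> 9 lines: rdhd hra npv wxq hfh pfp qrthv czkme kvezp
Hunk 3: at line 2 remove [wxq,hfh] add [aps] -> 8 lines: rdhd hra npv aps pfp qrthv czkme kvezp
Hunk 4: at line 4 remove [pfp,qrthv] add [pmbj,hrsw] -> 8 lines: rdhd hra npv aps pmbj hrsw czkme kvezp
Hunk 5: at line 3 remove [pmbj] add [zfaa,bevy,jdk] -> 10 lines: rdhd hra npv aps zfaa bevy jdk hrsw czkme kvezp
Hunk 6: at line 1 remove [hra,npv,aps] add [mkda,ayp] -> 9 lines: rdhd mkda ayp zfaa bevy jdk hrsw czkme kvezp
Hunk 7: at line 5 remove [jdk,hrsw,czkme] add [wcr] -> 7 lines: rdhd mkda ayp zfaa bevy wcr kvezp
Final line count: 7

Answer: 7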